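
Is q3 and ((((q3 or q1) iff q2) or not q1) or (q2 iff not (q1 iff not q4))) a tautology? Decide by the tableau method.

Assume the negation and expand:
Initial set: {not (q3 and ((((q3 or q1) iff q2) or not q1) or (q2 iff not (q1 iff not q4))))}.
not (q3 and ((((q3 or q1) iff q2) or not q1) or (q2 iff not (q1 iff not q4)))): β-rule — branch into not q3  //  not ((((q3 or q1) iff q2) or not q1) or (q2 iff not (q1 iff not q4))).
  branch 1 (add not q3):
    ○ open, literals {q3=0}.
  branch 2 (add not ((((q3 or q1) iff q2) or not q1) or (q2 iff not (q1 iff not q4)))):
    not ((((q3 or q1) iff q2) or not q1) or (q2 iff not (q1 iff not q4))): α-rule — add not (((q3 or q1) iff q2) or not q1), not (q2 iff not (q1 iff not q4)).
    not (((q3 or q1) iff q2) or not q1): α-rule — add not ((q3 or q1) iff q2), not not q1.
    not (q2 iff not (q1 iff not q4)): β-rule — branch into q2, not not (q1 iff not q4)  //  not q2, not (q1 iff not q4).
      branch 2.1 (add q2, not not (q1 iff not q4)):
        not ((q3 or q1) iff q2): β-rule — branch into (q3 or q1), not q2  //  not (q3 or q1), q2.
          branch 2.1.1 (add (q3 or q1), not q2):
            × closes — contains both q2 and not q2.
          branch 2.1.2 (add not (q3 or q1), q2):
            not (q3 or q1): α-rule — add not q3, not q1.
            × closes — contains both q1 and not q1.
      branch 2.2 (add not q2, not (q1 iff not q4)):
        not ((q3 or q1) iff q2): β-rule — branch into (q3 or q1), not q2  //  not (q3 or q1), q2.
          branch 2.2.1 (add (q3 or q1), not q2):
            not (q1 iff not q4): β-rule — branch into q1, not not q4  //  not q1, not q4.
              branch 2.2.1.1 (add q1, not not q4):
                (q3 or q1): β-rule — branch into q3  //  q1.
                  branch 2.2.1.1.1 (add q3):
                    ○ open, literals {q1=1, q2=0, q3=1, q4=1}.
                  branch 2.2.1.1.2 (add q1):
                    ○ open, literals {q1=1, q2=0, q4=1}.
              branch 2.2.1.2 (add not q1, not q4):
                × closes — contains both q1 and not q1.
          branch 2.2.2 (add not (q3 or q1), q2):
            × closes — contains both q2 and not q2.
4 branches closed, 3 open.
An open branch gives a countermodel: q3=0 (unmentioned atoms arbitrary); under it the original formula is false.

Not valid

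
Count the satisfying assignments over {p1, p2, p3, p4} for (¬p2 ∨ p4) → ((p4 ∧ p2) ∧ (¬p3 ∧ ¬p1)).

5

Initial set: {((¬p2 ∨ p4) → ((p4 ∧ p2) ∧ (¬p3 ∧ ¬p1)))}.
((¬p2 ∨ p4) → ((p4 ∧ p2) ∧ (¬p3 ∧ ¬p1))): β-rule — branch into ¬(¬p2 ∨ p4)  //  ((p4 ∧ p2) ∧ (¬p3 ∧ ¬p1)).
  branch 1 (add ¬(¬p2 ∨ p4)):
    ¬(¬p2 ∨ p4): α-rule — add ¬¬p2, ¬p4.
    ○ open, literals {p2=true, p4=false}.
  branch 2 (add ((p4 ∧ p2) ∧ (¬p3 ∧ ¬p1))):
    ((p4 ∧ p2) ∧ (¬p3 ∧ ¬p1)): α-rule — add (p4 ∧ p2), (¬p3 ∧ ¬p1).
    (p4 ∧ p2): α-rule — add p4, p2.
    (¬p3 ∧ ¬p1): α-rule — add ¬p3, ¬p1.
    ○ open, literals {p1=false, p2=true, p3=false, p4=true}.
0 branches closed, 2 open.
Each open branch fixes some atoms; the unmentioned ones are free. Counting distinct full assignments: branch {p2=true, p4=false} (p1, p3) contributes 4 new; branch {p1=false, p2=true, p3=false, p4=true} (none free) contributes 1 new. Total: 5.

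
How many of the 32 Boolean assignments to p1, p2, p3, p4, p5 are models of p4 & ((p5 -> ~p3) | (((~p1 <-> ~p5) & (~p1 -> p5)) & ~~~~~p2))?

Initial set: {(p4 & ((p5 -> ~p3) | (((~p1 <-> ~p5) & (~p1 -> p5)) & ~~~~~p2)))}.
(p4 & ((p5 -> ~p3) | (((~p1 <-> ~p5) & (~p1 -> p5)) & ~~~~~p2))): α-rule — add p4, ((p5 -> ~p3) | (((~p1 <-> ~p5) & (~p1 -> p5)) & ~~~~~p2)).
((p5 -> ~p3) | (((~p1 <-> ~p5) & (~p1 -> p5)) & ~~~~~p2)): β-rule — branch into (p5 -> ~p3)  //  (((~p1 <-> ~p5) & (~p1 -> p5)) & ~~~~~p2).
  branch 1 (add (p5 -> ~p3)):
    (p5 -> ~p3): β-rule — branch into ~p5  //  ~p3.
      branch 1.1 (add ~p5):
        ○ open, literals {p4=T, p5=F}.
      branch 1.2 (add ~p3):
        ○ open, literals {p3=F, p4=T}.
  branch 2 (add (((~p1 <-> ~p5) & (~p1 -> p5)) & ~~~~~p2)):
    (((~p1 <-> ~p5) & (~p1 -> p5)) & ~~~~~p2): α-rule — add ((~p1 <-> ~p5) & (~p1 -> p5)), ~~~~~p2.
    ((~p1 <-> ~p5) & (~p1 -> p5)): α-rule — add (~p1 <-> ~p5), (~p1 -> p5).
    ~~~~~p2: drop double negation, giving ~~~p2.
    ~~~p2: drop double negation, giving ~p2.
    (~p1 <-> ~p5): β-rule — branch into ~p1, ~p5  //  ~~p1, ~~p5.
      branch 2.1 (add ~p1, ~p5):
        (~p1 -> p5): β-rule — branch into ~~p1  //  p5.
          branch 2.1.1 (add ~~p1):
            × closes — contains both p1 and ~p1.
          branch 2.1.2 (add p5):
            × closes — contains both p5 and ~p5.
      branch 2.2 (add ~~p1, ~~p5):
        (~p1 -> p5): β-rule — branch into ~~p1  //  p5.
          branch 2.2.1 (add ~~p1):
            ○ open, literals {p1=T, p2=F, p4=T, p5=T}.
          branch 2.2.2 (add p5):
            ○ open, literals {p1=T, p2=F, p4=T, p5=T}.
2 branches closed, 4 open.
Each open branch fixes some atoms; the unmentioned ones are free. Counting distinct full assignments: branch {p4=T, p5=F} (p1, p2, p3) contributes 8 new; branch {p3=F, p4=T} (p1, p2, p5) contributes 4 new; branch {p1=T, p2=F, p4=T, p5=T} (p3) contributes 1 new; branch {p1=T, p2=F, p4=T, p5=T} (p3) contributes 0 new. Total: 13.

13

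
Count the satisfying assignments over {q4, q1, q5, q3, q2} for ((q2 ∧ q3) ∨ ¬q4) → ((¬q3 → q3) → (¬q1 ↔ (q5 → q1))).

Initial set: {(((q2 ∧ q3) ∨ ¬q4) → ((¬q3 → q3) → (¬q1 ↔ (q5 → q1))))}.
(((q2 ∧ q3) ∨ ¬q4) → ((¬q3 → q3) → (¬q1 ↔ (q5 → q1)))): β-rule — branch into ¬((q2 ∧ q3) ∨ ¬q4)  //  ((¬q3 → q3) → (¬q1 ↔ (q5 → q1))).
  branch 1 (add ¬((q2 ∧ q3) ∨ ¬q4)):
    ¬((q2 ∧ q3) ∨ ¬q4): α-rule — add ¬(q2 ∧ q3), ¬¬q4.
    ¬(q2 ∧ q3): β-rule — branch into ¬q2  //  ¬q3.
      branch 1.1 (add ¬q2):
        ○ open, literals {q2=false, q4=true}.
      branch 1.2 (add ¬q3):
        ○ open, literals {q3=false, q4=true}.
  branch 2 (add ((¬q3 → q3) → (¬q1 ↔ (q5 → q1)))):
    ((¬q3 → q3) → (¬q1 ↔ (q5 → q1))): β-rule — branch into ¬(¬q3 → q3)  //  (¬q1 ↔ (q5 → q1)).
      branch 2.1 (add ¬(¬q3 → q3)):
        ¬(¬q3 → q3): α-rule — add ¬q3, ¬q3.
        ○ open, literals {q3=false}.
      branch 2.2 (add (¬q1 ↔ (q5 → q1))):
        (¬q1 ↔ (q5 → q1)): β-rule — branch into ¬q1, (q5 → q1)  //  ¬¬q1, ¬(q5 → q1).
          branch 2.2.1 (add ¬q1, (q5 → q1)):
            (q5 → q1): β-rule — branch into ¬q5  //  q1.
              branch 2.2.1.1 (add ¬q5):
                ○ open, literals {q1=false, q5=false}.
              branch 2.2.1.2 (add q1):
                × closes — contains both q1 and ¬q1.
          branch 2.2.2 (add ¬¬q1, ¬(q5 → q1)):
            ¬(q5 → q1): α-rule — add q5, ¬q1.
            × closes — contains both q1 and ¬q1.
2 branches closed, 4 open.
Each open branch fixes some atoms; the unmentioned ones are free. Counting distinct full assignments: branch {q2=false, q4=true} (q1, q5, q3) contributes 8 new; branch {q3=false, q4=true} (q1, q5, q2) contributes 4 new; branch {q3=false} (q4, q1, q5, q2) contributes 8 new; branch {q1=false, q5=false} (q4, q3, q2) contributes 3 new. Total: 23.

23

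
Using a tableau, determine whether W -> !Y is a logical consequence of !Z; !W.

Initial set: {!Z; !W; !(W -> !Y)}.
!(W -> !Y): α-rule — add W, !!Y.
× closes — contains both W and !W.
All 1 branch closes.
Every branch closed, so the premises entail the conclusion.

Yes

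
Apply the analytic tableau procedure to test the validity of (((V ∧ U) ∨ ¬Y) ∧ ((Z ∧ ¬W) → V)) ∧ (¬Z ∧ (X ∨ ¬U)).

Not valid

Assume the negation and expand:
Initial set: {¬((((V ∧ U) ∨ ¬Y) ∧ ((Z ∧ ¬W) → V)) ∧ (¬Z ∧ (X ∨ ¬U)))}.
¬((((V ∧ U) ∨ ¬Y) ∧ ((Z ∧ ¬W) → V)) ∧ (¬Z ∧ (X ∨ ¬U))): β-rule — branch into ¬(((V ∧ U) ∨ ¬Y) ∧ ((Z ∧ ¬W) → V))  //  ¬(¬Z ∧ (X ∨ ¬U)).
  branch 1 (add ¬(((V ∧ U) ∨ ¬Y) ∧ ((Z ∧ ¬W) → V))):
    ¬(((V ∧ U) ∨ ¬Y) ∧ ((Z ∧ ¬W) → V)): β-rule — branch into ¬((V ∧ U) ∨ ¬Y)  //  ¬((Z ∧ ¬W) → V).
      branch 1.1 (add ¬((V ∧ U) ∨ ¬Y)):
        ¬((V ∧ U) ∨ ¬Y): α-rule — add ¬(V ∧ U), ¬¬Y.
        ¬(V ∧ U): β-rule — branch into ¬V  //  ¬U.
          branch 1.1.1 (add ¬V):
            ○ open, literals {V=false, Y=true}.
          branch 1.1.2 (add ¬U):
            ○ open, literals {U=false, Y=true}.
      branch 1.2 (add ¬((Z ∧ ¬W) → V)):
        ¬((Z ∧ ¬W) → V): α-rule — add (Z ∧ ¬W), ¬V.
        (Z ∧ ¬W): α-rule — add Z, ¬W.
        ○ open, literals {V=false, W=false, Z=true}.
  branch 2 (add ¬(¬Z ∧ (X ∨ ¬U))):
    ¬(¬Z ∧ (X ∨ ¬U)): β-rule — branch into ¬¬Z  //  ¬(X ∨ ¬U).
      branch 2.1 (add ¬¬Z):
        ○ open, literals {Z=true}.
      branch 2.2 (add ¬(X ∨ ¬U)):
        ¬(X ∨ ¬U): α-rule — add ¬X, ¬¬U.
        ○ open, literals {U=true, X=false}.
0 branches closed, 5 open.
An open branch gives a countermodel: V=false, Y=true (unmentioned atoms arbitrary); under it the original formula is false.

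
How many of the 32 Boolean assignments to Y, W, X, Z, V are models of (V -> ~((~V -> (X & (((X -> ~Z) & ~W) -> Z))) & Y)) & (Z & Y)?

4

Initial set: {((V -> ~((~V -> (X & (((X -> ~Z) & ~W) -> Z))) & Y)) & (Z & Y))}.
((V -> ~((~V -> (X & (((X -> ~Z) & ~W) -> Z))) & Y)) & (Z & Y)): α-rule — add (V -> ~((~V -> (X & (((X -> ~Z) & ~W) -> Z))) & Y)), (Z & Y).
(Z & Y): α-rule — add Z, Y.
(V -> ~((~V -> (X & (((X -> ~Z) & ~W) -> Z))) & Y)): β-rule — branch into ~V  //  ~((~V -> (X & (((X -> ~Z) & ~W) -> Z))) & Y).
  branch 1 (add ~V):
    ○ open, literals {V=0, Y=1, Z=1}.
  branch 2 (add ~((~V -> (X & (((X -> ~Z) & ~W) -> Z))) & Y)):
    ~((~V -> (X & (((X -> ~Z) & ~W) -> Z))) & Y): β-rule — branch into ~(~V -> (X & (((X -> ~Z) & ~W) -> Z)))  //  ~Y.
      branch 2.1 (add ~(~V -> (X & (((X -> ~Z) & ~W) -> Z)))):
        ~(~V -> (X & (((X -> ~Z) & ~W) -> Z))): α-rule — add ~V, ~(X & (((X -> ~Z) & ~W) -> Z)).
        ~(X & (((X -> ~Z) & ~W) -> Z)): β-rule — branch into ~X  //  ~(((X -> ~Z) & ~W) -> Z).
          branch 2.1.1 (add ~X):
            ○ open, literals {V=0, X=0, Y=1, Z=1}.
          branch 2.1.2 (add ~(((X -> ~Z) & ~W) -> Z)):
            ~(((X -> ~Z) & ~W) -> Z): α-rule — add ((X -> ~Z) & ~W), ~Z.
            × closes — contains both Z and ~Z.
      branch 2.2 (add ~Y):
        × closes — contains both Y and ~Y.
2 branches closed, 2 open.
Each open branch fixes some atoms; the unmentioned ones are free. Counting distinct full assignments: branch {V=0, Y=1, Z=1} (W, X) contributes 4 new; branch {V=0, X=0, Y=1, Z=1} (W) contributes 0 new. Total: 4.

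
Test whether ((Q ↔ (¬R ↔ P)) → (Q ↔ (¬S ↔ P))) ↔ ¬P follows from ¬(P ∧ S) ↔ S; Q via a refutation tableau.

Initial set: {(¬(P ∧ S) ↔ S); Q; ¬(((Q ↔ (¬R ↔ P)) → (Q ↔ (¬S ↔ P))) ↔ ¬P)}.
(¬(P ∧ S) ↔ S): β-rule — branch into ¬(P ∧ S), S  //  ¬¬(P ∧ S), ¬S.
  branch 1 (add ¬(P ∧ S), S):
    ¬(((Q ↔ (¬R ↔ P)) → (Q ↔ (¬S ↔ P))) ↔ ¬P): β-rule — branch into ((Q ↔ (¬R ↔ P)) → (Q ↔ (¬S ↔ P))), ¬¬P  //  ¬((Q ↔ (¬R ↔ P)) → (Q ↔ (¬S ↔ P))), ¬P.
      branch 1.1 (add ((Q ↔ (¬R ↔ P)) → (Q ↔ (¬S ↔ P))), ¬¬P):
        ¬(P ∧ S): β-rule — branch into ¬P  //  ¬S.
          branch 1.1.1 (add ¬P):
            × closes — contains both P and ¬P.
          branch 1.1.2 (add ¬S):
            × closes — contains both S and ¬S.
      branch 1.2 (add ¬((Q ↔ (¬R ↔ P)) → (Q ↔ (¬S ↔ P))), ¬P):
        ¬((Q ↔ (¬R ↔ P)) → (Q ↔ (¬S ↔ P))): α-rule — add (Q ↔ (¬R ↔ P)), ¬(Q ↔ (¬S ↔ P)).
        ¬(P ∧ S): β-rule — branch into ¬P  //  ¬S.
          branch 1.2.1 (add ¬P):
            (Q ↔ (¬R ↔ P)): β-rule — branch into Q, (¬R ↔ P)  //  ¬Q, ¬(¬R ↔ P).
              branch 1.2.1.1 (add Q, (¬R ↔ P)):
                ¬(Q ↔ (¬S ↔ P)): β-rule — branch into Q, ¬(¬S ↔ P)  //  ¬Q, (¬S ↔ P).
                  branch 1.2.1.1.1 (add Q, ¬(¬S ↔ P)):
                    (¬R ↔ P): β-rule — branch into ¬R, P  //  ¬¬R, ¬P.
                      branch 1.2.1.1.1.1 (add ¬R, P):
                        × closes — contains both P and ¬P.
                      branch 1.2.1.1.1.2 (add ¬¬R, ¬P):
                        ¬(¬S ↔ P): β-rule — branch into ¬S, ¬P  //  ¬¬S, P.
                          branch 1.2.1.1.1.2.1 (add ¬S, ¬P):
                            × closes — contains both S and ¬S.
                          branch 1.2.1.1.1.2.2 (add ¬¬S, P):
                            × closes — contains both P and ¬P.
                  branch 1.2.1.1.2 (add ¬Q, (¬S ↔ P)):
                    × closes — contains both Q and ¬Q.
              branch 1.2.1.2 (add ¬Q, ¬(¬R ↔ P)):
                × closes — contains both Q and ¬Q.
          branch 1.2.2 (add ¬S):
            × closes — contains both S and ¬S.
  branch 2 (add ¬¬(P ∧ S), ¬S):
    ¬¬(P ∧ S): α-rule — add P, S.
    × closes — contains both S and ¬S.
All 9 branches close.
Every branch closed, so the premises entail the conclusion.

Yes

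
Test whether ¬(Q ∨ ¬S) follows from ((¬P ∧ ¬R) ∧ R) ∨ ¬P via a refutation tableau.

No

Initial set: {(((¬P ∧ ¬R) ∧ R) ∨ ¬P); ¬¬(Q ∨ ¬S)}.
(((¬P ∧ ¬R) ∧ R) ∨ ¬P): β-rule — branch into ((¬P ∧ ¬R) ∧ R)  //  ¬P.
  branch 1 (add ((¬P ∧ ¬R) ∧ R)):
    ((¬P ∧ ¬R) ∧ R): α-rule — add (¬P ∧ ¬R), R.
    (¬P ∧ ¬R): α-rule — add ¬P, ¬R.
    × closes — contains both R and ¬R.
  branch 2 (add ¬P):
    ¬¬(Q ∨ ¬S): β-rule — branch into Q  //  ¬S.
      branch 2.1 (add Q):
        ○ open, literals {P=0, Q=1}.
      branch 2.2 (add ¬S):
        ○ open, literals {P=0, S=0}.
1 branch closed, 2 open.
An open branch gives a countermodel: P=0, Q=1 (unmentioned atoms arbitrary); the premises hold there but the conclusion fails.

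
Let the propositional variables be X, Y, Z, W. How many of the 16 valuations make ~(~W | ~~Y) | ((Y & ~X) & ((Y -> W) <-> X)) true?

6

Initial set: {(~(~W | ~~Y) | ((Y & ~X) & ((Y -> W) <-> X)))}.
(~(~W | ~~Y) | ((Y & ~X) & ((Y -> W) <-> X))): β-rule — branch into ~(~W | ~~Y)  //  ((Y & ~X) & ((Y -> W) <-> X)).
  branch 1 (add ~(~W | ~~Y)):
    ~(~W | ~~Y): α-rule — add ~~W, ~~~Y.
    ~~~Y: drop double negation, giving ~Y.
    ○ open, literals {W=1, Y=0}.
  branch 2 (add ((Y & ~X) & ((Y -> W) <-> X))):
    ((Y & ~X) & ((Y -> W) <-> X)): α-rule — add (Y & ~X), ((Y -> W) <-> X).
    (Y & ~X): α-rule — add Y, ~X.
    ((Y -> W) <-> X): β-rule — branch into (Y -> W), X  //  ~(Y -> W), ~X.
      branch 2.1 (add (Y -> W), X):
        × closes — contains both X and ~X.
      branch 2.2 (add ~(Y -> W), ~X):
        ~(Y -> W): α-rule — add Y, ~W.
        ○ open, literals {W=0, X=0, Y=1}.
1 branch closed, 2 open.
Each open branch fixes some atoms; the unmentioned ones are free. Counting distinct full assignments: branch {W=1, Y=0} (X, Z) contributes 4 new; branch {W=0, X=0, Y=1} (Z) contributes 2 new. Total: 6.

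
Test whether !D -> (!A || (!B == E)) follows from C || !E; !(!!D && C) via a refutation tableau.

No

Initial set: {(C || !E); !(!!D && C); !(!D -> (!A || (!B == E)))}.
!(!D -> (!A || (!B == E))): α-rule — add !D, !(!A || (!B == E)).
!(!A || (!B == E)): α-rule — add !!A, !(!B == E).
(C || !E): β-rule — branch into C  //  !E.
  branch 1 (add C):
    !(!!D && C): β-rule — branch into !!!D  //  !C.
      branch 1.1 (add !!!D):
        !!!D: drop double negation, giving !D.
        !(!B == E): β-rule — branch into !B, !E  //  !!B, E.
          branch 1.1.1 (add !B, !E):
            ○ open, literals {A=1, B=0, C=1, D=0, E=0}.
          branch 1.1.2 (add !!B, E):
            ○ open, literals {A=1, B=1, C=1, D=0, E=1}.
      branch 1.2 (add !C):
        × closes — contains both C and !C.
  branch 2 (add !E):
    !(!!D && C): β-rule — branch into !!!D  //  !C.
      branch 2.1 (add !!!D):
        !!!D: drop double negation, giving !D.
        !(!B == E): β-rule — branch into !B, !E  //  !!B, E.
          branch 2.1.1 (add !B, !E):
            ○ open, literals {A=1, B=0, D=0, E=0}.
          branch 2.1.2 (add !!B, E):
            × closes — contains both E and !E.
      branch 2.2 (add !C):
        !(!B == E): β-rule — branch into !B, !E  //  !!B, E.
          branch 2.2.1 (add !B, !E):
            ○ open, literals {A=1, B=0, C=0, D=0, E=0}.
          branch 2.2.2 (add !!B, E):
            × closes — contains both E and !E.
3 branches closed, 4 open.
An open branch gives a countermodel: A=1, B=0, C=1, D=0, E=0 (unmentioned atoms arbitrary); the premises hold there but the conclusion fails.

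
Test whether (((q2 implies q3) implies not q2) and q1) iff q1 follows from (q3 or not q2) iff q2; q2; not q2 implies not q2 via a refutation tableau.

No

Initial set: {T ((q3 or not q2) iff q2); T q2; T (not q2 implies not q2); F ((((q2 implies q3) implies not q2) and q1) iff q1)}.
T ((q3 or not q2) iff q2): β-rule — branch into T (q3 or not q2), T q2  //  F (q3 or not q2), F q2.
  branch 1 (add T (q3 or not q2), T q2):
    T (not q2 implies not q2): β-rule — branch into F not q2  //  T not q2.
      branch 1.1 (add F not q2):
        F ((((q2 implies q3) implies not q2) and q1) iff q1): β-rule — branch into T (((q2 implies q3) implies not q2) and q1), F q1  //  F (((q2 implies q3) implies not q2) and q1), T q1.
          branch 1.1.1 (add T (((q2 implies q3) implies not q2) and q1), F q1):
            T (((q2 implies q3) implies not q2) and q1): α-rule — add T ((q2 implies q3) implies not q2), T q1.
            × closes — contains both q1 and not q1.
          branch 1.1.2 (add F (((q2 implies q3) implies not q2) and q1), T q1):
            T (q3 or not q2): β-rule — branch into T q3  //  T not q2.
              branch 1.1.2.1 (add T q3):
                F (((q2 implies q3) implies not q2) and q1): β-rule — branch into F ((q2 implies q3) implies not q2)  //  F q1.
                  branch 1.1.2.1.1 (add F ((q2 implies q3) implies not q2)):
                    F ((q2 implies q3) implies not q2): α-rule — add T (q2 implies q3), F not q2.
                    T (q2 implies q3): β-rule — branch into F q2  //  T q3.
                      branch 1.1.2.1.1.1 (add F q2):
                        × closes — contains both q2 and not q2.
                      branch 1.1.2.1.1.2 (add T q3):
                        ○ open, literals {q1=T, q2=T, q3=T}.
                  branch 1.1.2.1.2 (add F q1):
                    × closes — contains both q1 and not q1.
              branch 1.1.2.2 (add T not q2):
                × closes — contains both q2 and not q2.
      branch 1.2 (add T not q2):
        × closes — contains both q2 and not q2.
  branch 2 (add F (q3 or not q2), F q2):
    × closes — contains both q2 and not q2.
6 branches closed, 1 open.
An open branch gives a countermodel: q1=T, q2=T, q3=T (unmentioned atoms arbitrary); the premises hold there but the conclusion fails.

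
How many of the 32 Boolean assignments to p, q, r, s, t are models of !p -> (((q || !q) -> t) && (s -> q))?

Initial set: {T (!p -> (((q || !q) -> t) && (s -> q)))}.
T (!p -> (((q || !q) -> t) && (s -> q))): β-rule — branch into F !p  //  T (((q || !q) -> t) && (s -> q)).
  branch 1 (add F !p):
    ○ open, literals {p=T}.
  branch 2 (add T (((q || !q) -> t) && (s -> q))):
    T (((q || !q) -> t) && (s -> q)): α-rule — add T ((q || !q) -> t), T (s -> q).
    T ((q || !q) -> t): β-rule — branch into F (q || !q)  //  T t.
      branch 2.1 (add F (q || !q)):
        F (q || !q): α-rule — add F q, F !q.
        × closes — contains both q and !q.
      branch 2.2 (add T t):
        T (s -> q): β-rule — branch into F s  //  T q.
          branch 2.2.1 (add F s):
            ○ open, literals {s=F, t=T}.
          branch 2.2.2 (add T q):
            ○ open, literals {q=T, t=T}.
1 branch closed, 3 open.
Each open branch fixes some atoms; the unmentioned ones are free. Counting distinct full assignments: branch {p=T} (q, r, s, t) contributes 16 new; branch {s=F, t=T} (p, q, r) contributes 4 new; branch {q=T, t=T} (p, r, s) contributes 2 new. Total: 22.

22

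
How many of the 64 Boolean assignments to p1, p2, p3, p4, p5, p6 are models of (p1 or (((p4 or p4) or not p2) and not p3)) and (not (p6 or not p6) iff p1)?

Initial set: {((p1 or (((p4 or p4) or not p2) and not p3)) and (not (p6 or not p6) iff p1))}.
((p1 or (((p4 or p4) or not p2) and not p3)) and (not (p6 or not p6) iff p1)): α-rule — add (p1 or (((p4 or p4) or not p2) and not p3)), (not (p6 or not p6) iff p1).
(p1 or (((p4 or p4) or not p2) and not p3)): β-rule — branch into p1  //  (((p4 or p4) or not p2) and not p3).
  branch 1 (add p1):
    (not (p6 or not p6) iff p1): β-rule — branch into not (p6 or not p6), p1  //  not not (p6 or not p6), not p1.
      branch 1.1 (add not (p6 or not p6), p1):
        not (p6 or not p6): α-rule — add not p6, not not p6.
        × closes — contains both p6 and not p6.
      branch 1.2 (add not not (p6 or not p6), not p1):
        × closes — contains both p1 and not p1.
  branch 2 (add (((p4 or p4) or not p2) and not p3)):
    (((p4 or p4) or not p2) and not p3): α-rule — add ((p4 or p4) or not p2), not p3.
    (not (p6 or not p6) iff p1): β-rule — branch into not (p6 or not p6), p1  //  not not (p6 or not p6), not p1.
      branch 2.1 (add not (p6 or not p6), p1):
        not (p6 or not p6): α-rule — add not p6, not not p6.
        × closes — contains both p6 and not p6.
      branch 2.2 (add not not (p6 or not p6), not p1):
        ((p4 or p4) or not p2): β-rule — branch into (p4 or p4)  //  not p2.
          branch 2.2.1 (add (p4 or p4)):
            not not (p6 or not p6): β-rule — branch into p6  //  not p6.
              branch 2.2.1.1 (add p6):
                (p4 or p4): β-rule — branch into p4  //  p4.
                  branch 2.2.1.1.1 (add p4):
                    ○ open, literals {p1=F, p3=F, p4=T, p6=T}.
                  branch 2.2.1.1.2 (add p4):
                    ○ open, literals {p1=F, p3=F, p4=T, p6=T}.
              branch 2.2.1.2 (add not p6):
                (p4 or p4): β-rule — branch into p4  //  p4.
                  branch 2.2.1.2.1 (add p4):
                    ○ open, literals {p1=F, p3=F, p4=T, p6=F}.
                  branch 2.2.1.2.2 (add p4):
                    ○ open, literals {p1=F, p3=F, p4=T, p6=F}.
          branch 2.2.2 (add not p2):
            not not (p6 or not p6): β-rule — branch into p6  //  not p6.
              branch 2.2.2.1 (add p6):
                ○ open, literals {p1=F, p2=F, p3=F, p6=T}.
              branch 2.2.2.2 (add not p6):
                ○ open, literals {p1=F, p2=F, p3=F, p6=F}.
3 branches closed, 6 open.
Each open branch fixes some atoms; the unmentioned ones are free. Counting distinct full assignments: branch {p1=F, p3=F, p4=T, p6=T} (p2, p5) contributes 4 new; branch {p1=F, p3=F, p4=T, p6=T} (p2, p5) contributes 0 new; branch {p1=F, p3=F, p4=T, p6=F} (p2, p5) contributes 4 new; branch {p1=F, p3=F, p4=T, p6=F} (p2, p5) contributes 0 new; branch {p1=F, p2=F, p3=F, p6=T} (p4, p5) contributes 2 new; branch {p1=F, p2=F, p3=F, p6=F} (p4, p5) contributes 2 new. Total: 12.

12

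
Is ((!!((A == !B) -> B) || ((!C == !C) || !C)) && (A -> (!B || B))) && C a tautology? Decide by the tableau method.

Assume the negation and expand:
Initial set: {!(((!!((A == !B) -> B) || ((!C == !C) || !C)) && (A -> (!B || B))) && C)}.
!(((!!((A == !B) -> B) || ((!C == !C) || !C)) && (A -> (!B || B))) && C): β-rule — branch into !((!!((A == !B) -> B) || ((!C == !C) || !C)) && (A -> (!B || B)))  //  !C.
  branch 1 (add !((!!((A == !B) -> B) || ((!C == !C) || !C)) && (A -> (!B || B)))):
    !((!!((A == !B) -> B) || ((!C == !C) || !C)) && (A -> (!B || B))): β-rule — branch into !(!!((A == !B) -> B) || ((!C == !C) || !C))  //  !(A -> (!B || B)).
      branch 1.1 (add !(!!((A == !B) -> B) || ((!C == !C) || !C))):
        !(!!((A == !B) -> B) || ((!C == !C) || !C)): α-rule — add !!!((A == !B) -> B), !((!C == !C) || !C).
        !!!((A == !B) -> B): drop double negation, giving !((A == !B) -> B).
        !((!C == !C) || !C): α-rule — add !(!C == !C), !!C.
        !((A == !B) -> B): α-rule — add (A == !B), !B.
        !(!C == !C): β-rule — branch into !C, !!C  //  !!C, !C.
          branch 1.1.1 (add !C, !!C):
            × closes — contains both C and !C.
          branch 1.1.2 (add !!C, !C):
            × closes — contains both C and !C.
      branch 1.2 (add !(A -> (!B || B))):
        !(A -> (!B || B)): α-rule — add A, !(!B || B).
        !(!B || B): α-rule — add !!B, !B.
        × closes — contains both B and !B.
  branch 2 (add !C):
    ○ open, literals {C=F}.
3 branches closed, 1 open.
An open branch gives a countermodel: C=F (unmentioned atoms arbitrary); under it the original formula is false.

Not valid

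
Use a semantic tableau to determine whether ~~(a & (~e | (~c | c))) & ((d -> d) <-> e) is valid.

Not valid

Assume the negation and expand:
Initial set: {~(~~(a & (~e | (~c | c))) & ((d -> d) <-> e))}.
~(~~(a & (~e | (~c | c))) & ((d -> d) <-> e)): β-rule — branch into ~~~(a & (~e | (~c | c)))  //  ~((d -> d) <-> e).
  branch 1 (add ~~~(a & (~e | (~c | c)))):
    ~~~(a & (~e | (~c | c))): drop double negation, giving ~(a & (~e | (~c | c))).
    ~(a & (~e | (~c | c))): β-rule — branch into ~a  //  ~(~e | (~c | c)).
      branch 1.1 (add ~a):
        ○ open, literals {a=F}.
      branch 1.2 (add ~(~e | (~c | c))):
        ~(~e | (~c | c)): α-rule — add ~~e, ~(~c | c).
        ~(~c | c): α-rule — add ~~c, ~c.
        × closes — contains both c and ~c.
  branch 2 (add ~((d -> d) <-> e)):
    ~((d -> d) <-> e): β-rule — branch into (d -> d), ~e  //  ~(d -> d), e.
      branch 2.1 (add (d -> d), ~e):
        (d -> d): β-rule — branch into ~d  //  d.
          branch 2.1.1 (add ~d):
            ○ open, literals {d=F, e=F}.
          branch 2.1.2 (add d):
            ○ open, literals {d=T, e=F}.
      branch 2.2 (add ~(d -> d), e):
        ~(d -> d): α-rule — add d, ~d.
        × closes — contains both d and ~d.
2 branches closed, 3 open.
An open branch gives a countermodel: a=F (unmentioned atoms arbitrary); under it the original formula is false.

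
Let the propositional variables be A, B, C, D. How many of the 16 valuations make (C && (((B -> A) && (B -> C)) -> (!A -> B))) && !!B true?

4

Initial set: {((C && (((B -> A) && (B -> C)) -> (!A -> B))) && !!B)}.
((C && (((B -> A) && (B -> C)) -> (!A -> B))) && !!B): α-rule — add (C && (((B -> A) && (B -> C)) -> (!A -> B))), !!B.
(C && (((B -> A) && (B -> C)) -> (!A -> B))): α-rule — add C, (((B -> A) && (B -> C)) -> (!A -> B)).
!!B: drop double negation, giving B.
(((B -> A) && (B -> C)) -> (!A -> B)): β-rule — branch into !((B -> A) && (B -> C))  //  (!A -> B).
  branch 1 (add !((B -> A) && (B -> C))):
    !((B -> A) && (B -> C)): β-rule — branch into !(B -> A)  //  !(B -> C).
      branch 1.1 (add !(B -> A)):
        !(B -> A): α-rule — add B, !A.
        ○ open, literals {A=false, B=true, C=true}.
      branch 1.2 (add !(B -> C)):
        !(B -> C): α-rule — add B, !C.
        × closes — contains both C and !C.
  branch 2 (add (!A -> B)):
    (!A -> B): β-rule — branch into !!A  //  B.
      branch 2.1 (add !!A):
        ○ open, literals {A=true, B=true, C=true}.
      branch 2.2 (add B):
        ○ open, literals {B=true, C=true}.
1 branch closed, 3 open.
Each open branch fixes some atoms; the unmentioned ones are free. Counting distinct full assignments: branch {A=false, B=true, C=true} (D) contributes 2 new; branch {A=true, B=true, C=true} (D) contributes 2 new; branch {B=true, C=true} (A, D) contributes 0 new. Total: 4.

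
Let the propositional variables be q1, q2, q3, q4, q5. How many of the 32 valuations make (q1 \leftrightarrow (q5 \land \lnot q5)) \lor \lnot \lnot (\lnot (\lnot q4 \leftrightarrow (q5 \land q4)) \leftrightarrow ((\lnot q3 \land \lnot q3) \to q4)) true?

24

Initial set: {((q1 \leftrightarrow (q5 \land \lnot q5)) \lor \lnot \lnot (\lnot (\lnot q4 \leftrightarrow (q5 \land q4)) \leftrightarrow ((\lnot q3 \land \lnot q3) \to q4)))}.
((q1 \leftrightarrow (q5 \land \lnot q5)) \lor \lnot \lnot (\lnot (\lnot q4 \leftrightarrow (q5 \land q4)) \leftrightarrow ((\lnot q3 \land \lnot q3) \to q4))): β-rule — branch into (q1 \leftrightarrow (q5 \land \lnot q5))  //  \lnot \lnot (\lnot (\lnot q4 \leftrightarrow (q5 \land q4)) \leftrightarrow ((\lnot q3 \land \lnot q3) \to q4)).
  branch 1 (add (q1 \leftrightarrow (q5 \land \lnot q5))):
    (q1 \leftrightarrow (q5 \land \lnot q5)): β-rule — branch into q1, (q5 \land \lnot q5)  //  \lnot q1, \lnot (q5 \land \lnot q5).
      branch 1.1 (add q1, (q5 \land \lnot q5)):
        (q5 \land \lnot q5): α-rule — add q5, \lnot q5.
        × closes — contains both q5 and \lnot q5.
      branch 1.2 (add \lnot q1, \lnot (q5 \land \lnot q5)):
        \lnot (q5 \land \lnot q5): β-rule — branch into \lnot q5  //  \lnot \lnot q5.
          branch 1.2.1 (add \lnot q5):
            ○ open, literals {q1=false, q5=false}.
          branch 1.2.2 (add \lnot \lnot q5):
            ○ open, literals {q1=false, q5=true}.
  branch 2 (add \lnot \lnot (\lnot (\lnot q4 \leftrightarrow (q5 \land q4)) \leftrightarrow ((\lnot q3 \land \lnot q3) \to q4))):
    \lnot \lnot (\lnot (\lnot q4 \leftrightarrow (q5 \land q4)) \leftrightarrow ((\lnot q3 \land \lnot q3) \to q4)): drop double negation, giving (\lnot (\lnot q4 \leftrightarrow (q5 \land q4)) \leftrightarrow ((\lnot q3 \land \lnot q3) \to q4)).
    (\lnot (\lnot q4 \leftrightarrow (q5 \land q4)) \leftrightarrow ((\lnot q3 \land \lnot q3) \to q4)): β-rule — branch into \lnot (\lnot q4 \leftrightarrow (q5 \land q4)), ((\lnot q3 \land \lnot q3) \to q4)  //  \lnot \lnot (\lnot q4 \leftrightarrow (q5 \land q4)), \lnot ((\lnot q3 \land \lnot q3) \to q4).
      branch 2.1 (add \lnot (\lnot q4 \leftrightarrow (q5 \land q4)), ((\lnot q3 \land \lnot q3) \to q4)):
        \lnot (\lnot q4 \leftrightarrow (q5 \land q4)): β-rule — branch into \lnot q4, \lnot (q5 \land q4)  //  \lnot \lnot q4, (q5 \land q4).
          branch 2.1.1 (add \lnot q4, \lnot (q5 \land q4)):
            ((\lnot q3 \land \lnot q3) \to q4): β-rule — branch into \lnot (\lnot q3 \land \lnot q3)  //  q4.
              branch 2.1.1.1 (add \lnot (\lnot q3 \land \lnot q3)):
                \lnot (q5 \land q4): β-rule — branch into \lnot q5  //  \lnot q4.
                  branch 2.1.1.1.1 (add \lnot q5):
                    \lnot (\lnot q3 \land \lnot q3): β-rule — branch into \lnot \lnot q3  //  \lnot \lnot q3.
                      branch 2.1.1.1.1.1 (add \lnot \lnot q3):
                        ○ open, literals {q3=true, q4=false, q5=false}.
                      branch 2.1.1.1.1.2 (add \lnot \lnot q3):
                        ○ open, literals {q3=true, q4=false, q5=false}.
                  branch 2.1.1.1.2 (add \lnot q4):
                    \lnot (\lnot q3 \land \lnot q3): β-rule — branch into \lnot \lnot q3  //  \lnot \lnot q3.
                      branch 2.1.1.1.2.1 (add \lnot \lnot q3):
                        ○ open, literals {q3=true, q4=false}.
                      branch 2.1.1.1.2.2 (add \lnot \lnot q3):
                        ○ open, literals {q3=true, q4=false}.
              branch 2.1.1.2 (add q4):
                × closes — contains both q4 and \lnot q4.
          branch 2.1.2 (add \lnot \lnot q4, (q5 \land q4)):
            (q5 \land q4): α-rule — add q5, q4.
            ((\lnot q3 \land \lnot q3) \to q4): β-rule — branch into \lnot (\lnot q3 \land \lnot q3)  //  q4.
              branch 2.1.2.1 (add \lnot (\lnot q3 \land \lnot q3)):
                \lnot (\lnot q3 \land \lnot q3): β-rule — branch into \lnot \lnot q3  //  \lnot \lnot q3.
                  branch 2.1.2.1.1 (add \lnot \lnot q3):
                    ○ open, literals {q3=true, q4=true, q5=true}.
                  branch 2.1.2.1.2 (add \lnot \lnot q3):
                    ○ open, literals {q3=true, q4=true, q5=true}.
              branch 2.1.2.2 (add q4):
                ○ open, literals {q4=true, q5=true}.
      branch 2.2 (add \lnot \lnot (\lnot q4 \leftrightarrow (q5 \land q4)), \lnot ((\lnot q3 \land \lnot q3) \to q4)):
        \lnot ((\lnot q3 \land \lnot q3) \to q4): α-rule — add (\lnot q3 \land \lnot q3), \lnot q4.
        (\lnot q3 \land \lnot q3): α-rule — add \lnot q3, \lnot q3.
        \lnot \lnot (\lnot q4 \leftrightarrow (q5 \land q4)): β-rule — branch into \lnot q4, (q5 \land q4)  //  \lnot \lnot q4, \lnot (q5 \land q4).
          branch 2.2.1 (add \lnot q4, (q5 \land q4)):
            (q5 \land q4): α-rule — add q5, q4.
            × closes — contains both q4 and \lnot q4.
          branch 2.2.2 (add \lnot \lnot q4, \lnot (q5 \land q4)):
            × closes — contains both q4 and \lnot q4.
4 branches closed, 9 open.
Each open branch fixes some atoms; the unmentioned ones are free. Counting distinct full assignments: branch {q1=false, q5=false} (q2, q3, q4) contributes 8 new; branch {q1=false, q5=true} (q2, q3, q4) contributes 8 new; branch {q3=true, q4=false, q5=false} (q1, q2) contributes 2 new; branch {q3=true, q4=false, q5=false} (q1, q2) contributes 0 new; branch {q3=true, q4=false} (q1, q2, q5) contributes 2 new; branch {q3=true, q4=false} (q1, q2, q5) contributes 0 new; branch {q3=true, q4=true, q5=true} (q1, q2) contributes 2 new; branch {q3=true, q4=true, q5=true} (q1, q2) contributes 0 new; branch {q4=true, q5=true} (q1, q2, q3) contributes 2 new. Total: 24.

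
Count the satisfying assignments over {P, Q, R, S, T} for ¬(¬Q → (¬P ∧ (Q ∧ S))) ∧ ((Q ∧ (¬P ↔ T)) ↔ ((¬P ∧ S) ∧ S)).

12

Initial set: {T (¬(¬Q → (¬P ∧ (Q ∧ S))) ∧ ((Q ∧ (¬P ↔ T)) ↔ ((¬P ∧ S) ∧ S)))}.
T (¬(¬Q → (¬P ∧ (Q ∧ S))) ∧ ((Q ∧ (¬P ↔ T)) ↔ ((¬P ∧ S) ∧ S))): α-rule — add T ¬(¬Q → (¬P ∧ (Q ∧ S))), T ((Q ∧ (¬P ↔ T)) ↔ ((¬P ∧ S) ∧ S)).
T ¬(¬Q → (¬P ∧ (Q ∧ S))): α-rule — add T ¬Q, F (¬P ∧ (Q ∧ S)).
T ((Q ∧ (¬P ↔ T)) ↔ ((¬P ∧ S) ∧ S)): β-rule — branch into T (Q ∧ (¬P ↔ T)), T ((¬P ∧ S) ∧ S)  //  F (Q ∧ (¬P ↔ T)), F ((¬P ∧ S) ∧ S).
  branch 1 (add T (Q ∧ (¬P ↔ T)), T ((¬P ∧ S) ∧ S)):
    T (Q ∧ (¬P ↔ T)): α-rule — add T Q, T (¬P ↔ T).
    × closes — contains both Q and ¬Q.
  branch 2 (add F (Q ∧ (¬P ↔ T)), F ((¬P ∧ S) ∧ S)):
    F (¬P ∧ (Q ∧ S)): β-rule — branch into F ¬P  //  F (Q ∧ S).
      branch 2.1 (add F ¬P):
        F (Q ∧ (¬P ↔ T)): β-rule — branch into F Q  //  F (¬P ↔ T).
          branch 2.1.1 (add F Q):
            F ((¬P ∧ S) ∧ S): β-rule — branch into F (¬P ∧ S)  //  F S.
              branch 2.1.1.1 (add F (¬P ∧ S)):
                F (¬P ∧ S): β-rule — branch into F ¬P  //  F S.
                  branch 2.1.1.1.1 (add F ¬P):
                    ○ open, literals {P=T, Q=F}.
                  branch 2.1.1.1.2 (add F S):
                    ○ open, literals {P=T, Q=F, S=F}.
              branch 2.1.1.2 (add F S):
                ○ open, literals {P=T, Q=F, S=F}.
          branch 2.1.2 (add F (¬P ↔ T)):
            F ((¬P ∧ S) ∧ S): β-rule — branch into F (¬P ∧ S)  //  F S.
              branch 2.1.2.1 (add F (¬P ∧ S)):
                F (¬P ↔ T): β-rule — branch into T ¬P, F T  //  F ¬P, T T.
                  branch 2.1.2.1.1 (add T ¬P, F T):
                    × closes — contains both P and ¬P.
                  branch 2.1.2.1.2 (add F ¬P, T T):
                    F (¬P ∧ S): β-rule — branch into F ¬P  //  F S.
                      branch 2.1.2.1.2.1 (add F ¬P):
                        ○ open, literals {P=T, Q=F, T=T}.
                      branch 2.1.2.1.2.2 (add F S):
                        ○ open, literals {P=T, Q=F, S=F, T=T}.
              branch 2.1.2.2 (add F S):
                F (¬P ↔ T): β-rule — branch into T ¬P, F T  //  F ¬P, T T.
                  branch 2.1.2.2.1 (add T ¬P, F T):
                    × closes — contains both P and ¬P.
                  branch 2.1.2.2.2 (add F ¬P, T T):
                    ○ open, literals {P=T, Q=F, S=F, T=T}.
      branch 2.2 (add F (Q ∧ S)):
        F (Q ∧ (¬P ↔ T)): β-rule — branch into F Q  //  F (¬P ↔ T).
          branch 2.2.1 (add F Q):
            F ((¬P ∧ S) ∧ S): β-rule — branch into F (¬P ∧ S)  //  F S.
              branch 2.2.1.1 (add F (¬P ∧ S)):
                F (Q ∧ S): β-rule — branch into F Q  //  F S.
                  branch 2.2.1.1.1 (add F Q):
                    F (¬P ∧ S): β-rule — branch into F ¬P  //  F S.
                      branch 2.2.1.1.1.1 (add F ¬P):
                        ○ open, literals {P=T, Q=F}.
                      branch 2.2.1.1.1.2 (add F S):
                        ○ open, literals {Q=F, S=F}.
                  branch 2.2.1.1.2 (add F S):
                    F (¬P ∧ S): β-rule — branch into F ¬P  //  F S.
                      branch 2.2.1.1.2.1 (add F ¬P):
                        ○ open, literals {P=T, Q=F, S=F}.
                      branch 2.2.1.1.2.2 (add F S):
                        ○ open, literals {Q=F, S=F}.
              branch 2.2.1.2 (add F S):
                F (Q ∧ S): β-rule — branch into F Q  //  F S.
                  branch 2.2.1.2.1 (add F Q):
                    ○ open, literals {Q=F, S=F}.
                  branch 2.2.1.2.2 (add F S):
                    ○ open, literals {Q=F, S=F}.
          branch 2.2.2 (add F (¬P ↔ T)):
            F ((¬P ∧ S) ∧ S): β-rule — branch into F (¬P ∧ S)  //  F S.
              branch 2.2.2.1 (add F (¬P ∧ S)):
                F (Q ∧ S): β-rule — branch into F Q  //  F S.
                  branch 2.2.2.1.1 (add F Q):
                    F (¬P ↔ T): β-rule — branch into T ¬P, F T  //  F ¬P, T T.
                      branch 2.2.2.1.1.1 (add T ¬P, F T):
                        F (¬P ∧ S): β-rule — branch into F ¬P  //  F S.
                          branch 2.2.2.1.1.1.1 (add F ¬P):
                            × closes — contains both P and ¬P.
                          branch 2.2.2.1.1.1.2 (add F S):
                            ○ open, literals {P=F, Q=F, S=F, T=F}.
                      branch 2.2.2.1.1.2 (add F ¬P, T T):
                        F (¬P ∧ S): β-rule — branch into F ¬P  //  F S.
                          branch 2.2.2.1.1.2.1 (add F ¬P):
                            ○ open, literals {P=T, Q=F, T=T}.
                          branch 2.2.2.1.1.2.2 (add F S):
                            ○ open, literals {P=T, Q=F, S=F, T=T}.
                  branch 2.2.2.1.2 (add F S):
                    F (¬P ↔ T): β-rule — branch into T ¬P, F T  //  F ¬P, T T.
                      branch 2.2.2.1.2.1 (add T ¬P, F T):
                        F (¬P ∧ S): β-rule — branch into F ¬P  //  F S.
                          branch 2.2.2.1.2.1.1 (add F ¬P):
                            × closes — contains both P and ¬P.
                          branch 2.2.2.1.2.1.2 (add F S):
                            ○ open, literals {P=F, Q=F, S=F, T=F}.
                      branch 2.2.2.1.2.2 (add F ¬P, T T):
                        F (¬P ∧ S): β-rule — branch into F ¬P  //  F S.
                          branch 2.2.2.1.2.2.1 (add F ¬P):
                            ○ open, literals {P=T, Q=F, S=F, T=T}.
                          branch 2.2.2.1.2.2.2 (add F S):
                            ○ open, literals {P=T, Q=F, S=F, T=T}.
              branch 2.2.2.2 (add F S):
                F (Q ∧ S): β-rule — branch into F Q  //  F S.
                  branch 2.2.2.2.1 (add F Q):
                    F (¬P ↔ T): β-rule — branch into T ¬P, F T  //  F ¬P, T T.
                      branch 2.2.2.2.1.1 (add T ¬P, F T):
                        ○ open, literals {P=F, Q=F, S=F, T=F}.
                      branch 2.2.2.2.1.2 (add F ¬P, T T):
                        ○ open, literals {P=T, Q=F, S=F, T=T}.
                  branch 2.2.2.2.2 (add F S):
                    F (¬P ↔ T): β-rule — branch into T ¬P, F T  //  F ¬P, T T.
                      branch 2.2.2.2.2.1 (add T ¬P, F T):
                        ○ open, literals {P=F, Q=F, S=F, T=F}.
                      branch 2.2.2.2.2.2 (add F ¬P, T T):
                        ○ open, literals {P=T, Q=F, S=F, T=T}.
5 branches closed, 22 open.
Each open branch fixes some atoms; the unmentioned ones are free. Counting distinct full assignments: branch {P=T, Q=F} (R, S, T) contributes 8 new; branch {P=T, Q=F, S=F} (R, T) contributes 0 new; branch {P=T, Q=F, S=F} (R, T) contributes 0 new; branch {P=T, Q=F, T=T} (R, S) contributes 0 new; branch {P=T, Q=F, S=F, T=T} (R) contributes 0 new; branch {P=T, Q=F, S=F, T=T} (R) contributes 0 new; branch {P=T, Q=F} (R, S, T) contributes 0 new; branch {Q=F, S=F} (P, R, T) contributes 4 new; branch {P=T, Q=F, S=F} (R, T) contributes 0 new; branch {Q=F, S=F} (P, R, T) contributes 0 new; branch {Q=F, S=F} (P, R, T) contributes 0 new; branch {Q=F, S=F} (P, R, T) contributes 0 new; branch {P=F, Q=F, S=F, T=F} (R) contributes 0 new; branch {P=T, Q=F, T=T} (R, S) contributes 0 new; branch {P=T, Q=F, S=F, T=T} (R) contributes 0 new; branch {P=F, Q=F, S=F, T=F} (R) contributes 0 new; branch {P=T, Q=F, S=F, T=T} (R) contributes 0 new; branch {P=T, Q=F, S=F, T=T} (R) contributes 0 new; branch {P=F, Q=F, S=F, T=F} (R) contributes 0 new; branch {P=T, Q=F, S=F, T=T} (R) contributes 0 new; branch {P=F, Q=F, S=F, T=F} (R) contributes 0 new; branch {P=T, Q=F, S=F, T=T} (R) contributes 0 new. Total: 12.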